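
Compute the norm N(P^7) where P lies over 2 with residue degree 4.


N(P^a) = p^(a*f)
= 2^(7*4)
= 2^28
= 268435456

268435456


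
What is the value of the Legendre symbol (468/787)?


p = 787 is prime, so compute (468/787) with the reciprocity algorithm (Jacobi-symbol steps: pull out 2s via (2/n), flip via reciprocity, reduce):
  pull out 2: (2/787) = -1  (since 787 mod 8 = 3)
  pull out 2: (2/787) = -1  (since 787 mod 8 = 3)
  reciprocity: (117/787) -> +(787/117)
  reduce: (85/117)
  reciprocity: (85/117) -> +(117/85)
  reduce: (32/85)
  pull out 2: (2/85) = -1  (since 85 mod 8 = 5)
  pull out 2: (2/85) = -1  (since 85 mod 8 = 5)
  pull out 2: (2/85) = -1  (since 85 mod 8 = 5)
  pull out 2: (2/85) = -1  (since 85 mod 8 = 5)
  pull out 2: (2/85) = -1  (since 85 mod 8 = 5)
  (1/85) = 1
Product of signs = -1
(468/787) = -1

-1


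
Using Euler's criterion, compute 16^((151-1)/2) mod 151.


p = 151 is prime and the exponent is (p-1)/2 = 75, so by Euler's criterion 16^75 = (16/151) = +1 or -1 mod 151.
Compute by square-and-multiply:
  75 = 64 + 8 + 2 + 1 (binary 1001011)
  Repeated squaring mod 151: 16^1 = 16, 16^2 = 105, 16^4 = 2, 16^8 = 4, 16^16 = 16, 16^32 = 105, 16^64 = 2
  16^75 = 16^64 * 16^8 * 16^2 * 16^1 = 2 * 4 * 105 * 16 mod 151
    2 * 4 = 8 = 8 mod 151
    8 * 105 = 840 = 85 mod 151
    85 * 16 = 1360 = 1 mod 151
  16^75 = 1 mod 151
Result 1: 16 is a quadratic residue mod 151.
16^75 mod 151 = 1

1


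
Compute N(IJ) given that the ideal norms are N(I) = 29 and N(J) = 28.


N(IJ) = N(I) * N(J)
= 29 * 28
= 812

812


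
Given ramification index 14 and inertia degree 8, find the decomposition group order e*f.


|D_P| = e * f
= 14 * 8
= 112

112


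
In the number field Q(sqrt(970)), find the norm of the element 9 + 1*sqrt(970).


N(a + b*sqrt(d)) = a^2 - d*b^2
= (9)^2 - (970)*(1)^2
= 81 - 970
= -889

-889


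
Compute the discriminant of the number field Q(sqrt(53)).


For K = Q(sqrt(d)) with d squarefree: disc(K) = d if d = 1 mod 4, and disc(K) = 4d if d = 2 or 3 mod 4.
Here d = 53, and d mod 4 = 1.
d = 1 mod 4 (O_K = Z[(1+sqrt(d))/2]), so disc(K) = d = 53

53


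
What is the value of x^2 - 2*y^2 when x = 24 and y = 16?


x^2 - d*y^2
= 24^2 - 2*16^2
= 576 - 512
= 64

64


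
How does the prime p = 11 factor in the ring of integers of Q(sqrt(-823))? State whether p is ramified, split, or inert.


K = Q(sqrt(-823)). Since d mod 4 = 1, disc(K) = -823.
Check p | disc: -823 mod 11 = 2.
p does not divide disc. Compute Legendre symbol (d/p):
2^((11-1)/2) mod 11 = -1
(d/p) = -1, so p is inert: (p) stays prime with e=1, f=2, g=1.
Therefore p is inert.

inert


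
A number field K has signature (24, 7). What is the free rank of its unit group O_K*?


By Dirichlet's unit theorem:
rank = r1 + r2 - 1
= 24 + 7 - 1
= 30

30


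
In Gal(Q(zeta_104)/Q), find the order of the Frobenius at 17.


The Frobenius at p in Gal(Q(zeta_n)/Q) = (Z/nZ)* is the class of p, so its order is ord_104(17), the smallest k >= 1 with 17^k = 1 mod 104.
n = 104 = 2^3 * 13, phi(104) = 48; the order divides phi(n).
Divisors of 48: 1, 2, 3, 4, 6, 8, 12, 16, 24, 48
Repeated squaring mod 104: 17^1 = 17, 17^2 = 81, 17^4 = 9, 17^8 = 81, 17^16 = 9, 17^32 = 81
Test divisors in increasing order:
  k=1: 17^1 = 17 mod 104
  k=2: 17^2 = 81 mod 104
  k=3: 17^3 = 81 * 17 = 25 mod 104
  k=4: 17^4 = 9 mod 104
  k=6: 17^6 = 9 * 81 = 1 mod 104  <- first divisor giving 1
Order = 6

6


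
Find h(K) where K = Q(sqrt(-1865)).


K = Q(sqrt(-1865)). d mod 4 = 3, so D = disc(K) = 4d = -7460
h(K) equals the number of primitive reduced positive-definite forms (a, b, c) = a*x^2 + b*x*y + c*y^2 with b^2 - 4ac = D,
where reduced means |b| <= a <= c, with b >= 0 whenever |b| = a or a = c, and primitive means gcd(a, b, c) = 1.
Reduced forces 3a^2 <= |D| = 7460, so 1 <= a <= 49; b must have the parity of D, and c = (b^2 - D)/(4a) must be an integer >= a.
Enumerate a = 1..49, b in [-a, a]:
  a=1: (1, 0, 1865)  [1]
  a=2: (2, 2, 933)  [1]
  a=3: (3, -2, 622), (3, 2, 622)  [2]
  a=4: none
  a=5: (5, 0, 373)  [1]
  a=6: (6, -2, 311), (6, 2, 311)  [2]
  a=7: (7, -4, 267), (7, 4, 267)  [2]
  a=8: none
  a=9: (9, -8, 209), (9, 8, 209)  [2]
  a=10: (10, 10, 189)  [1]
  a=11: (11, -8, 171), (11, 8, 171)  [2]
  a=12..13: none
  a=14: (14, -10, 135), (14, 10, 135)  [2]
  a=15: (15, -10, 126), (15, 10, 126)  [2]
  a=16..17: none
  a=18: (18, -10, 105), (18, 10, 105)  [2]
  a=19: (19, -8, 99), (19, 8, 99)  [2]
  a=20: none
  a=21: (21, -10, 90), (21, -4, 89), (21, 4, 89), (21, 10, 90)  [4]
  a=22: (22, -14, 87), (22, 14, 87)  [2]
  a=23..26: none
  a=27: (27, -10, 70), (27, 10, 70)  [2]
  a=28: none
  a=29: (29, -14, 66), (29, 14, 66)  [2]
  a=30: (30, -10, 63), (30, 10, 63)  [2]
  a=31..32: none
  a=33: (33, -14, 58), (33, -8, 57), (33, 8, 57), (33, 14, 58)  [4]
  a=34: none
  a=35: (35, -10, 54), (35, 10, 54)  [2]
  a=36..37: none
  a=38: (38, -30, 55), (38, 30, 55)  [2]
  a=39..40: none
  a=41: (41, -24, 49), (41, 24, 49)  [2]
  a=42: (42, -38, 53), (42, -10, 45), (42, 10, 45), (42, 38, 53)  [4]
  a=43..49: none
Total reduced forms: 1 + 1 + 2 + 1 + 2 + 2 + 2 + 1 + 2 + 2 + 2 + 2 + 2 + 4 + 2 + 2 + 2 + 2 + 4 + 2 + 2 + 2 + 4 = 48
h = 48

48


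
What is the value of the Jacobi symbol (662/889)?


Compute (662/889) via quadratic reciprocity:
  pull out 2: (2/889) = +1  (since 889 mod 8 = 1)
  reciprocity: (331/889) -> +(889/331)
  reduce: (227/331)
  reciprocity: (227/331) -> -(331/227)
  reduce: (104/227)
  pull out 2: (2/227) = -1  (since 227 mod 8 = 3)
  pull out 2: (2/227) = -1  (since 227 mod 8 = 3)
  pull out 2: (2/227) = -1  (since 227 mod 8 = 3)
  reciprocity: (13/227) -> +(227/13)
  reduce: (6/13)
  pull out 2: (2/13) = -1  (since 13 mod 8 = 5)
  reciprocity: (3/13) -> +(13/3)
  reduce: (1/3)
  (1/3) = 1
Product of signs = -1

-1


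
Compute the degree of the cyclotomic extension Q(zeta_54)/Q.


The degree equals Euler's totient phi(54).
54 = 2 * 3^3
phi(54) = 18

18


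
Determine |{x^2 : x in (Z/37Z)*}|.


For prime p, the number of non-zero quadratic residues is (p-1)/2.
= (37-1)/2
= 18

18


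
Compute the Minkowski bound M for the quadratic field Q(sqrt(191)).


d = 191, d mod 4 = 3, so disc(K) = 4d = 764; |disc(K)| = 764
Real quadratic field, so n = 2, s = r2 = 0, r1 = 2
M = (n!/n^n) * (4/pi)^s * sqrt(|disc(K)|) = (2!/2^2) * (4/pi)^0 * sqrt(764)
= 0.5 * 1.000000 * 27.640550
= 13.8203

13.8203


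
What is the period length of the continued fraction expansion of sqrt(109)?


Run the CF algorithm for sqrt(109).
a_0 = floor(sqrt(109)) = 10; set m_0=0, q_0=1.
Recurrence: m' = q*a - m,  q' = (d - m'^2)/q,  a' = floor((a_0 + m')/q').
  step 1: m=10, q=9, a=2
  step 2: m=8, q=5, a=3
  step 3: m=7, q=12, a=1
  step 4: m=5, q=7, a=2
  step 5: m=9, q=4, a=4
  step 6: m=7, q=15, a=1
  step 7: m=8, q=3, a=6
  step 8: m=10, q=3, a=6
  step 9: m=8, q=15, a=1
  step 10: m=7, q=4, a=4
  step 11: m=9, q=7, a=2
  step 12: m=5, q=12, a=1
  step 13: m=7, q=5, a=3
  step 14: m=8, q=9, a=2
  step 15: m=10, q=1, a=20
a_15 = 2*a_0 = 20, so the period closes here.
sqrt(109) = [10; 2, 3, 1, 2, 4, 1, 6, 6, 1, 4, 2, 1, 3, 2, 20]
Period length = 15

15


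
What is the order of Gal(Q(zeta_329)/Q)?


|Gal(Q(zeta_329)/Q)| = phi(329)
= 276

276


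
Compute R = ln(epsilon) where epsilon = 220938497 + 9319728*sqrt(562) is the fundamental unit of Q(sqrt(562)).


epsilon = 220938497 + 9319728*sqrt(562)
= 4.4188e+08
R = ln(4.4188e+08)
= 19.9065

19.9065


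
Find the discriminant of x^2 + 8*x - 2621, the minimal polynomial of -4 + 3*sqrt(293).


The element -4 + 3*sqrt(293) has minimal polynomial:
x^2 + 8*x - 2621
Discriminant = (8)^2 - 4*(-2621)
= 64 + 10484
= 10548

10548


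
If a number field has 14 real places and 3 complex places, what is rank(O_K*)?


By Dirichlet's unit theorem:
rank = r1 + r2 - 1
= 14 + 3 - 1
= 16

16


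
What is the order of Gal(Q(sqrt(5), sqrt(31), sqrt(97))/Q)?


The 3 square roots of distinct primes are multiplicatively independent over Q,
so [K:Q] = 2^3 and Gal(K/Q) is isomorphic to (Z/2Z)^3.
|Gal| = 2^3 = 8

8


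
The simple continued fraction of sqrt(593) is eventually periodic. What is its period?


Run the CF algorithm for sqrt(593).
a_0 = floor(sqrt(593)) = 24; set m_0=0, q_0=1.
Recurrence: m' = q*a - m,  q' = (d - m'^2)/q,  a' = floor((a_0 + m')/q').
  step 1: m=24, q=17, a=2
  step 2: m=10, q=29, a=1
  step 3: m=19, q=8, a=5
  step 4: m=21, q=19, a=2
  step 5: m=17, q=16, a=2
  step 6: m=15, q=23, a=1
  step 7: m=8, q=23, a=1
  step 8: m=15, q=16, a=2
  step 9: m=17, q=19, a=2
  step 10: m=21, q=8, a=5
  step 11: m=19, q=29, a=1
  step 12: m=10, q=17, a=2
  step 13: m=24, q=1, a=48
a_13 = 2*a_0 = 48, so the period closes here.
sqrt(593) = [24; 2, 1, 5, 2, 2, 1, 1, 2, 2, 5, 1, 2, 48]
Period length = 13

13


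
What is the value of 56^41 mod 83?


p = 83 is prime and the exponent is (p-1)/2 = 41, so by Euler's criterion 56^41 = (56/83) = +1 or -1 mod 83.
Compute by square-and-multiply:
  41 = 32 + 8 + 1 (binary 101001)
  Repeated squaring mod 83: 56^1 = 56, 56^2 = 65, 56^4 = 75, 56^8 = 64, 56^16 = 29, 56^32 = 11
  56^41 = 56^32 * 56^8 * 56^1 = 11 * 64 * 56 mod 83
    11 * 64 = 704 = 40 mod 83
    40 * 56 = 2240 = 82 mod 83
  56^41 = 82 mod 83
Result 82 = p - 1 = -1 mod 83: 56 is a quadratic non-residue mod 83. As a residue in [0, p-1] the value is 82.
56^41 mod 83 = 82

82


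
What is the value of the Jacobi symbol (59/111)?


Compute (59/111) via quadratic reciprocity:
  reciprocity: (59/111) -> -(111/59)
  reduce: (52/59)
  pull out 2: (2/59) = -1  (since 59 mod 8 = 3)
  pull out 2: (2/59) = -1  (since 59 mod 8 = 3)
  reciprocity: (13/59) -> +(59/13)
  reduce: (7/13)
  reciprocity: (7/13) -> +(13/7)
  reduce: (6/7)
  pull out 2: (2/7) = +1  (since 7 mod 8 = 7)
  reciprocity: (3/7) -> -(7/3)
  reduce: (1/3)
  (1/3) = 1
Product of signs = 1

1


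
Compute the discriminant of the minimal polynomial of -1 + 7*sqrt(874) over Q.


The element -1 + 7*sqrt(874) has minimal polynomial:
x^2 + 2*x - 42825
Discriminant = (2)^2 - 4*(-42825)
= 4 + 171300
= 171304

171304


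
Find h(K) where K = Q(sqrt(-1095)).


K = Q(sqrt(-1095)). d mod 4 = 1, so D = disc(K) = d = -1095
h(K) equals the number of primitive reduced positive-definite forms (a, b, c) = a*x^2 + b*x*y + c*y^2 with b^2 - 4ac = D,
where reduced means |b| <= a <= c, with b >= 0 whenever |b| = a or a = c, and primitive means gcd(a, b, c) = 1.
Reduced forces 3a^2 <= |D| = 1095, so 1 <= a <= 19; b must have the parity of D, and c = (b^2 - D)/(4a) must be an integer >= a.
Enumerate a = 1..19, b in [-a, a]:
  a=1: (1, 1, 274)  [1]
  a=2: (2, -1, 137), (2, 1, 137)  [2]
  a=3: (3, 3, 92)  [1]
  a=4: (4, -3, 69), (4, 3, 69)  [2]
  a=5: (5, 5, 56)  [1]
  a=6: (6, -3, 46), (6, 3, 46)  [2]
  a=7: (7, -5, 40), (7, 5, 40)  [2]
  a=8: (8, -5, 35), (8, 5, 35)  [2]
  a=9: none
  a=10: (10, -5, 28), (10, 5, 28)  [2]
  a=11: (11, -7, 26), (11, 7, 26)  [2]
  a=12: (12, -3, 23), (12, 3, 23)  [2]
  a=13: (13, -7, 22), (13, 7, 22)  [2]
  a=14: (14, -9, 21), (14, -5, 20), (14, 5, 20), (14, 9, 21)  [4]
  a=15: (15, 15, 22)  [1]
  a=16: (16, -11, 19), (16, 11, 19)  [2]
  a=17..19: none
Total reduced forms: 1 + 2 + 1 + 2 + 1 + 2 + 2 + 2 + 2 + 2 + 2 + 2 + 4 + 1 + 2 = 28
h = 28

28


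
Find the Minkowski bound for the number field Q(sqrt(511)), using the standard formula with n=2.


d = 511, d mod 4 = 3, so disc(K) = 4d = 2044; |disc(K)| = 2044
Real quadratic field, so n = 2, s = r2 = 0, r1 = 2
M = (n!/n^n) * (4/pi)^s * sqrt(|disc(K)|) = (2!/2^2) * (4/pi)^0 * sqrt(2044)
= 0.5 * 1.000000 * 45.210618
= 22.6053

22.6053


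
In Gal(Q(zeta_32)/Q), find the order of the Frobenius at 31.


The Frobenius at p in Gal(Q(zeta_n)/Q) = (Z/nZ)* is the class of p, so its order is ord_32(31), the smallest k >= 1 with 31^k = 1 mod 32.
n = 32 = 2^5, phi(32) = 16; the order divides phi(n).
Divisors of 16: 1, 2, 4, 8, 16
Repeated squaring mod 32: 31^1 = 31, 31^2 = 1, 31^4 = 1, 31^8 = 1, 31^16 = 1
Test divisors in increasing order:
  k=1: 31^1 = 31 mod 32
  k=2: 31^2 = 1 mod 32  <- first divisor giving 1
Order = 2

2


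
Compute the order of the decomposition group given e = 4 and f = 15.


|D_P| = e * f
= 4 * 15
= 60

60


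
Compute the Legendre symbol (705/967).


p = 967 is prime, so compute (705/967) with the reciprocity algorithm (Jacobi-symbol steps: pull out 2s via (2/n), flip via reciprocity, reduce):
  reciprocity: (705/967) -> +(967/705)
  reduce: (262/705)
  pull out 2: (2/705) = +1  (since 705 mod 8 = 1)
  reciprocity: (131/705) -> +(705/131)
  reduce: (50/131)
  pull out 2: (2/131) = -1  (since 131 mod 8 = 3)
  reciprocity: (25/131) -> +(131/25)
  reduce: (6/25)
  pull out 2: (2/25) = +1  (since 25 mod 8 = 1)
  reciprocity: (3/25) -> +(25/3)
  reduce: (1/3)
  (1/3) = 1
Product of signs = -1
(705/967) = -1

-1


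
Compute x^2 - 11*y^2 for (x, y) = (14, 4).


x^2 - d*y^2
= 14^2 - 11*4^2
= 196 - 176
= 20

20


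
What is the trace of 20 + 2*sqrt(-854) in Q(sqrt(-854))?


Tr(a + b*sqrt(d)) = (a + b*sqrt(d)) + (a - b*sqrt(d)) = 2a
= 2 * (20)
= 40

40


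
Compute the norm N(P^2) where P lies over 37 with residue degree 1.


N(P^a) = p^(a*f)
= 37^(2*1)
= 37^2
= 1369

1369


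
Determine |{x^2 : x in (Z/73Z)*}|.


For prime p, the number of non-zero quadratic residues is (p-1)/2.
= (73-1)/2
= 36

36


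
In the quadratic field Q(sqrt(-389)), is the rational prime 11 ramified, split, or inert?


K = Q(sqrt(-389)). Since d mod 4 = 3, disc(K) = -1556.
Check p | disc: -1556 mod 11 = 6.
p does not divide disc. Compute Legendre symbol (d/p):
7^((11-1)/2) mod 11 = -1
(d/p) = -1, so p is inert: (p) stays prime with e=1, f=2, g=1.
Therefore p is inert.

inert


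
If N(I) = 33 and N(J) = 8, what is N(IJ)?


N(IJ) = N(I) * N(J)
= 33 * 8
= 264

264


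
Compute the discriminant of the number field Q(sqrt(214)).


For K = Q(sqrt(d)) with d squarefree: disc(K) = d if d = 1 mod 4, and disc(K) = 4d if d = 2 or 3 mod 4.
Here d = 214, and d mod 4 = 2.
d = 2 mod 4, not 1 (O_K = Z[sqrt(d)]), so disc(K) = 4d = 4 * (214) = 856

856


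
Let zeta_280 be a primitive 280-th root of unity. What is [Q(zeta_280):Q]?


The degree equals Euler's totient phi(280).
280 = 2^3 * 5 * 7
phi(280) = 96

96


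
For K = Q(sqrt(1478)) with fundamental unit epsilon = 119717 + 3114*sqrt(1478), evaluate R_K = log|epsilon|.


epsilon = 119717 + 3114*sqrt(1478)
= 239434.0000
R = ln(239434.0000)
= 12.3860

12.3860


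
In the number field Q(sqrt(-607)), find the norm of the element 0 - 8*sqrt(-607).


N(a + b*sqrt(d)) = a^2 - d*b^2
= (0)^2 - (-607)*(-8)^2
= 0 + 38848
= 38848

38848


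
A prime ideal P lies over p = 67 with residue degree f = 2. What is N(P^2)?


N(P^a) = p^(a*f)
= 67^(2*2)
= 67^4
= 20151121

20151121


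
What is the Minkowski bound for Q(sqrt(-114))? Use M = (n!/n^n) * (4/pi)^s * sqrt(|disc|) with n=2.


d = -114, d mod 4 = 2, so disc(K) = 4d = -456; |disc(K)| = 456
Imaginary quadratic field, so n = 2, s = r2 = 1, r1 = 0
M = (n!/n^n) * (4/pi)^s * sqrt(|disc(K)|) = (2!/2^2) * (4/pi)^1 * sqrt(456)
= 0.5 * 1.273240 * 21.354157
= 13.5945

13.5945


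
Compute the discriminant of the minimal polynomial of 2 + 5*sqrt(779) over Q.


The element 2 + 5*sqrt(779) has minimal polynomial:
x^2 - 4*x - 19471
Discriminant = (-4)^2 - 4*(-19471)
= 16 + 77884
= 77900

77900


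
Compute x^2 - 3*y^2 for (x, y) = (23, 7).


x^2 - d*y^2
= 23^2 - 3*7^2
= 529 - 147
= 382

382


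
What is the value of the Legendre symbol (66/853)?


p = 853 is prime, so compute (66/853) with the reciprocity algorithm (Jacobi-symbol steps: pull out 2s via (2/n), flip via reciprocity, reduce):
  pull out 2: (2/853) = -1  (since 853 mod 8 = 5)
  reciprocity: (33/853) -> +(853/33)
  reduce: (28/33)
  pull out 2: (2/33) = +1  (since 33 mod 8 = 1)
  pull out 2: (2/33) = +1  (since 33 mod 8 = 1)
  reciprocity: (7/33) -> +(33/7)
  reduce: (5/7)
  reciprocity: (5/7) -> +(7/5)
  reduce: (2/5)
  pull out 2: (2/5) = -1  (since 5 mod 8 = 5)
  (1/5) = 1
Product of signs = 1
(66/853) = 1

1


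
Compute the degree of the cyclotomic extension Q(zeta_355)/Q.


The degree equals Euler's totient phi(355).
355 = 5 * 71
phi(355) = 280

280


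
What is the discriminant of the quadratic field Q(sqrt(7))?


For K = Q(sqrt(d)) with d squarefree: disc(K) = d if d = 1 mod 4, and disc(K) = 4d if d = 2 or 3 mod 4.
Here d = 7, and d mod 4 = 3.
d = 3 mod 4, not 1 (O_K = Z[sqrt(d)]), so disc(K) = 4d = 4 * (7) = 28

28


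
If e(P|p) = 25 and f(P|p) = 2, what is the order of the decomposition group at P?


|D_P| = e * f
= 25 * 2
= 50

50


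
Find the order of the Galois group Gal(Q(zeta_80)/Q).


|Gal(Q(zeta_80)/Q)| = phi(80)
= 32

32


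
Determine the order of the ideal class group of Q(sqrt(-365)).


K = Q(sqrt(-365)). d mod 4 = 3, so D = disc(K) = 4d = -1460
h(K) equals the number of primitive reduced positive-definite forms (a, b, c) = a*x^2 + b*x*y + c*y^2 with b^2 - 4ac = D,
where reduced means |b| <= a <= c, with b >= 0 whenever |b| = a or a = c, and primitive means gcd(a, b, c) = 1.
Reduced forces 3a^2 <= |D| = 1460, so 1 <= a <= 22; b must have the parity of D, and c = (b^2 - D)/(4a) must be an integer >= a.
Enumerate a = 1..22, b in [-a, a]:
  a=1: (1, 0, 365)  [1]
  a=2: (2, 2, 183)  [1]
  a=3: (3, -2, 122), (3, 2, 122)  [2]
  a=4: none
  a=5: (5, 0, 73)  [1]
  a=6: (6, -2, 61), (6, 2, 61)  [2]
  a=7..8: none
  a=9: (9, -4, 41), (9, 4, 41)  [2]
  a=10: (10, 10, 39)  [1]
  a=11: (11, -6, 34), (11, 6, 34)  [2]
  a=12: none
  a=13: (13, -10, 30), (13, 10, 30)  [2]
  a=14: none
  a=15: (15, -10, 26), (15, 10, 26)  [2]
  a=16: none
  a=17: (17, -6, 22), (17, 6, 22)  [2]
  a=18: (18, -14, 23), (18, 14, 23)  [2]
  a=19..22: none
Total reduced forms: 1 + 1 + 2 + 1 + 2 + 2 + 1 + 2 + 2 + 2 + 2 + 2 = 20
h = 20

20


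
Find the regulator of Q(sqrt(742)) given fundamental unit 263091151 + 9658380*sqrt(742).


epsilon = 263091151 + 9658380*sqrt(742)
= 5.2618e+08
R = ln(5.2618e+08)
= 20.0812

20.0812


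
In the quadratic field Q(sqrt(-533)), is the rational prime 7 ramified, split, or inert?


K = Q(sqrt(-533)). Since d mod 4 = 3, disc(K) = -2132.
Check p | disc: -2132 mod 7 = 3.
p does not divide disc. Compute Legendre symbol (d/p):
6^((7-1)/2) mod 7 = -1
(d/p) = -1, so p is inert: (p) stays prime with e=1, f=2, g=1.
Therefore p is inert.

inert


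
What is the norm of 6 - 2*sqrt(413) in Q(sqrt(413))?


N(a + b*sqrt(d)) = a^2 - d*b^2
= (6)^2 - (413)*(-2)^2
= 36 - 1652
= -1616

-1616


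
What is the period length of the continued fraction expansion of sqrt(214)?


Run the CF algorithm for sqrt(214).
a_0 = floor(sqrt(214)) = 14; set m_0=0, q_0=1.
Recurrence: m' = q*a - m,  q' = (d - m'^2)/q,  a' = floor((a_0 + m')/q').
  step 1: m=14, q=18, a=1
  step 2: m=4, q=11, a=1
  step 3: m=7, q=15, a=1
  step 4: m=8, q=10, a=2
  step 5: m=12, q=7, a=3
  step 6: m=9, q=19, a=1
  step 7: m=10, q=6, a=4
  step 8: m=14, q=3, a=9
  step 9: m=13, q=15, a=1
  step 10: m=2, q=14, a=1
  step 11: m=12, q=5, a=5
  step 12: m=13, q=9, a=3
  step 13: m=14, q=2, a=14
  step 14: m=14, q=9, a=3
  step 15: m=13, q=5, a=5
  step 16: m=12, q=14, a=1
  step 17: m=2, q=15, a=1
  step 18: m=13, q=3, a=9
  step 19: m=14, q=6, a=4
  step 20: m=10, q=19, a=1
  step 21: m=9, q=7, a=3
  step 22: m=12, q=10, a=2
  step 23: m=8, q=15, a=1
  step 24: m=7, q=11, a=1
  step 25: m=4, q=18, a=1
  step 26: m=14, q=1, a=28
a_26 = 2*a_0 = 28, so the period closes here.
sqrt(214) = [14; 1, 1, 1, 2, 3, 1, 4, 9, 1, 1, 5, 3, 14, 3, 5, 1, 1, 9, 4, 1, 3, 2, 1, 1, 1, 28]
Period length = 26

26


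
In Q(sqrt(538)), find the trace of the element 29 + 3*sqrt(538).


Tr(a + b*sqrt(d)) = (a + b*sqrt(d)) + (a - b*sqrt(d)) = 2a
= 2 * (29)
= 58

58


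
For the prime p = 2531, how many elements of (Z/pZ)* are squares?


For prime p, the number of non-zero quadratic residues is (p-1)/2.
= (2531-1)/2
= 1265

1265


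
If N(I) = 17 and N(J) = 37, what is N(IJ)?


N(IJ) = N(I) * N(J)
= 17 * 37
= 629

629


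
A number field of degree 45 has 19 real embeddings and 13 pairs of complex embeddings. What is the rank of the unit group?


By Dirichlet's unit theorem:
rank = r1 + r2 - 1
= 19 + 13 - 1
= 31

31


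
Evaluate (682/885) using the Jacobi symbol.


Compute (682/885) via quadratic reciprocity:
  pull out 2: (2/885) = -1  (since 885 mod 8 = 5)
  reciprocity: (341/885) -> +(885/341)
  reduce: (203/341)
  reciprocity: (203/341) -> +(341/203)
  reduce: (138/203)
  pull out 2: (2/203) = -1  (since 203 mod 8 = 3)
  reciprocity: (69/203) -> +(203/69)
  reduce: (65/69)
  reciprocity: (65/69) -> +(69/65)
  reduce: (4/65)
  pull out 2: (2/65) = +1  (since 65 mod 8 = 1)
  pull out 2: (2/65) = +1  (since 65 mod 8 = 1)
  (1/65) = 1
Product of signs = 1

1


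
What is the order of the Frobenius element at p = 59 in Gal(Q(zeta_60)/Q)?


The Frobenius at p in Gal(Q(zeta_n)/Q) = (Z/nZ)* is the class of p, so its order is ord_60(59), the smallest k >= 1 with 59^k = 1 mod 60.
n = 60 = 2^2 * 3 * 5, phi(60) = 16; the order divides phi(n).
Divisors of 16: 1, 2, 4, 8, 16
Repeated squaring mod 60: 59^1 = 59, 59^2 = 1, 59^4 = 1, 59^8 = 1, 59^16 = 1
Test divisors in increasing order:
  k=1: 59^1 = 59 mod 60
  k=2: 59^2 = 1 mod 60  <- first divisor giving 1
Order = 2

2


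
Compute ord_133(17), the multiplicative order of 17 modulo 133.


We want ord_133(17), the smallest k >= 1 with 17^k = 1 mod 133.
n = 133 = 7 * 19, phi(133) = 108; the order divides phi(n).
Divisors of 108: 1, 2, 3, 4, 6, 9, 12, 18, 27, 36, 54, 108
Repeated squaring mod 133: 17^1 = 17, 17^2 = 23, 17^4 = 130, 17^8 = 9, 17^16 = 81, 17^32 = 44, 17^64 = 74
Test divisors in increasing order:
  k=1: 17^1 = 17 mod 133
  k=2: 17^2 = 23 mod 133
  k=3: 17^3 = 23 * 17 = 125 mod 133
  k=4: 17^4 = 130 mod 133
  k=6: 17^6 = 130 * 23 = 64 mod 133
  k=9: 17^9 = 9 * 17 = 20 mod 133
  k=12: 17^12 = 9 * 130 = 106 mod 133
  k=18: 17^18 = 81 * 23 = 1 mod 133  <- first divisor giving 1
Order = 18

18


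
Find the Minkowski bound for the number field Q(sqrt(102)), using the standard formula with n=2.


d = 102, d mod 4 = 2, so disc(K) = 4d = 408; |disc(K)| = 408
Real quadratic field, so n = 2, s = r2 = 0, r1 = 2
M = (n!/n^n) * (4/pi)^s * sqrt(|disc(K)|) = (2!/2^2) * (4/pi)^0 * sqrt(408)
= 0.5 * 1.000000 * 20.199010
= 10.0995

10.0995


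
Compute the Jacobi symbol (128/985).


Compute (128/985) via quadratic reciprocity:
  pull out 2: (2/985) = +1  (since 985 mod 8 = 1)
  pull out 2: (2/985) = +1  (since 985 mod 8 = 1)
  pull out 2: (2/985) = +1  (since 985 mod 8 = 1)
  pull out 2: (2/985) = +1  (since 985 mod 8 = 1)
  pull out 2: (2/985) = +1  (since 985 mod 8 = 1)
  pull out 2: (2/985) = +1  (since 985 mod 8 = 1)
  pull out 2: (2/985) = +1  (since 985 mod 8 = 1)
  (1/985) = 1
Product of signs = 1

1


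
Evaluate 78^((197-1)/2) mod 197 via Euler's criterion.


p = 197 is prime and the exponent is (p-1)/2 = 98, so by Euler's criterion 78^98 = (78/197) = +1 or -1 mod 197.
Compute by square-and-multiply:
  98 = 64 + 32 + 2 (binary 1100010)
  Repeated squaring mod 197: 78^1 = 78, 78^2 = 174, 78^4 = 135, 78^8 = 101, 78^16 = 154, 78^32 = 76, 78^64 = 63
  78^98 = 78^64 * 78^32 * 78^2 = 63 * 76 * 174 mod 197
    63 * 76 = 4788 = 60 mod 197
    60 * 174 = 10440 = 196 mod 197
  78^98 = 196 mod 197
Result 196 = p - 1 = -1 mod 197: 78 is a quadratic non-residue mod 197. As a residue in [0, p-1] the value is 196.
78^98 mod 197 = 196

196


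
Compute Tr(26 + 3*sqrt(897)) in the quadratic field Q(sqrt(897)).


Tr(a + b*sqrt(d)) = (a + b*sqrt(d)) + (a - b*sqrt(d)) = 2a
= 2 * (26)
= 52

52


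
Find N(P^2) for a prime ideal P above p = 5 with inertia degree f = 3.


N(P^a) = p^(a*f)
= 5^(2*3)
= 5^6
= 15625

15625


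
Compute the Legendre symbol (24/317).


p = 317 is prime, so compute (24/317) with the reciprocity algorithm (Jacobi-symbol steps: pull out 2s via (2/n), flip via reciprocity, reduce):
  pull out 2: (2/317) = -1  (since 317 mod 8 = 5)
  pull out 2: (2/317) = -1  (since 317 mod 8 = 5)
  pull out 2: (2/317) = -1  (since 317 mod 8 = 5)
  reciprocity: (3/317) -> +(317/3)
  reduce: (2/3)
  pull out 2: (2/3) = -1  (since 3 mod 8 = 3)
  (1/3) = 1
Product of signs = 1
(24/317) = 1

1


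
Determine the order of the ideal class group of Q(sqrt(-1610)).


K = Q(sqrt(-1610)). d mod 4 = 2, so D = disc(K) = 4d = -6440
h(K) equals the number of primitive reduced positive-definite forms (a, b, c) = a*x^2 + b*x*y + c*y^2 with b^2 - 4ac = D,
where reduced means |b| <= a <= c, with b >= 0 whenever |b| = a or a = c, and primitive means gcd(a, b, c) = 1.
Reduced forces 3a^2 <= |D| = 6440, so 1 <= a <= 46; b must have the parity of D, and c = (b^2 - D)/(4a) must be an integer >= a.
Enumerate a = 1..46, b in [-a, a]:
  a=1: (1, 0, 1610)  [1]
  a=2: (2, 0, 805)  [1]
  a=3: (3, -2, 537), (3, 2, 537)  [2]
  a=4: none
  a=5: (5, 0, 322)  [1]
  a=6: (6, -4, 269), (6, 4, 269)  [2]
  a=7: (7, 0, 230)  [1]
  a=8: none
  a=9: (9, -2, 179), (9, 2, 179)  [2]
  a=10: (10, 0, 161)  [1]
  a=11..13: none
  a=14: (14, 0, 115)  [1]
  a=15: (15, -10, 109), (15, 10, 109)  [2]
  a=16..17: none
  a=18: (18, -16, 93), (18, 16, 93)  [2]
  a=19: (19, -18, 89), (19, 18, 89)  [2]
  a=20: none
  a=21: (21, -14, 79), (21, 14, 79)  [2]
  a=22: none
  a=23: (23, 0, 70)  [1]
  a=24..26: none
  a=27: (27, -16, 62), (27, 16, 62)  [2]
  a=28..29: none
  a=30: (30, -20, 57), (30, 20, 57)  [2]
  a=31: (31, -16, 54), (31, 16, 54)  [2]
  a=32..34: none
  a=35: (35, 0, 46)  [1]
  a=36..37: none
  a=38: (38, -20, 45), (38, 20, 45)  [2]
  a=39..41: none
  a=42: (42, -28, 43), (42, 28, 43)  [2]
  a=43..46: none
Total reduced forms: 1 + 1 + 2 + 1 + 2 + 1 + 2 + 1 + 1 + 2 + 2 + 2 + 2 + 1 + 2 + 2 + 2 + 1 + 2 + 2 = 32
h = 32

32


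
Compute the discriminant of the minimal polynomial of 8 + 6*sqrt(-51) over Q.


The element 8 + 6*sqrt(-51) has minimal polynomial:
x^2 - 16*x + 1900
Discriminant = (-16)^2 - 4*(1900)
= 256 - 7600
= -7344

-7344


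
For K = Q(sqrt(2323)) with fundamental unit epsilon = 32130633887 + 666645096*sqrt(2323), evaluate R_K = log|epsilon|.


epsilon = 32130633887 + 666645096*sqrt(2323)
= 6.4261e+10
R = ln(6.4261e+10)
= 24.8862

24.8862


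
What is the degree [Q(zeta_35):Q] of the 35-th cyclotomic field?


The degree equals Euler's totient phi(35).
35 = 5 * 7
phi(35) = 24

24


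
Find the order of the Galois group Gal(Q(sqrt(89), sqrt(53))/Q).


The 2 square roots of distinct primes are multiplicatively independent over Q,
so [K:Q] = 2^2 and Gal(K/Q) is isomorphic to (Z/2Z)^2.
|Gal| = 2^2 = 4

4


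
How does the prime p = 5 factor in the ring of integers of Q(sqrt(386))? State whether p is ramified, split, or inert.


K = Q(sqrt(386)). Since d mod 4 = 2, disc(K) = 1544.
Check p | disc: 1544 mod 5 = 4.
p does not divide disc. Compute Legendre symbol (d/p):
1^((5-1)/2) mod 5 = 1
(d/p) = 1, so p splits: (p) = P*P' with e=1, f=1, g=2.
Therefore p is split.

split


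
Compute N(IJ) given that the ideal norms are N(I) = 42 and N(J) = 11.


N(IJ) = N(I) * N(J)
= 42 * 11
= 462

462


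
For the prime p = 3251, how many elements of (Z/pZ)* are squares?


For prime p, the number of non-zero quadratic residues is (p-1)/2.
= (3251-1)/2
= 1625

1625


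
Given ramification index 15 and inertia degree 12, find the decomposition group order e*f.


|D_P| = e * f
= 15 * 12
= 180

180


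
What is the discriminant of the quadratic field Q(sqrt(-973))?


For K = Q(sqrt(d)) with d squarefree: disc(K) = d if d = 1 mod 4, and disc(K) = 4d if d = 2 or 3 mod 4.
Here d = -973, and d mod 4 = 3.
d = 3 mod 4, not 1 (O_K = Z[sqrt(d)]), so disc(K) = 4d = 4 * (-973) = -3892

-3892


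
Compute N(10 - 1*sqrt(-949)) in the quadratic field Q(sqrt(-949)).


N(a + b*sqrt(d)) = a^2 - d*b^2
= (10)^2 - (-949)*(-1)^2
= 100 + 949
= 1049

1049


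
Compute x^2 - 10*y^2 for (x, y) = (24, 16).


x^2 - d*y^2
= 24^2 - 10*16^2
= 576 - 2560
= -1984

-1984


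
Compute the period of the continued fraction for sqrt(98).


Run the CF algorithm for sqrt(98).
a_0 = floor(sqrt(98)) = 9; set m_0=0, q_0=1.
Recurrence: m' = q*a - m,  q' = (d - m'^2)/q,  a' = floor((a_0 + m')/q').
  step 1: m=9, q=17, a=1
  step 2: m=8, q=2, a=8
  step 3: m=8, q=17, a=1
  step 4: m=9, q=1, a=18
a_4 = 2*a_0 = 18, so the period closes here.
sqrt(98) = [9; 1, 8, 1, 18]
Period length = 4

4


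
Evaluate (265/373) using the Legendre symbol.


p = 373 is prime, so compute (265/373) with the reciprocity algorithm (Jacobi-symbol steps: pull out 2s via (2/n), flip via reciprocity, reduce):
  reciprocity: (265/373) -> +(373/265)
  reduce: (108/265)
  pull out 2: (2/265) = +1  (since 265 mod 8 = 1)
  pull out 2: (2/265) = +1  (since 265 mod 8 = 1)
  reciprocity: (27/265) -> +(265/27)
  reduce: (22/27)
  pull out 2: (2/27) = -1  (since 27 mod 8 = 3)
  reciprocity: (11/27) -> -(27/11)
  reduce: (5/11)
  reciprocity: (5/11) -> +(11/5)
  reduce: (1/5)
  (1/5) = 1
Product of signs = 1
(265/373) = 1

1


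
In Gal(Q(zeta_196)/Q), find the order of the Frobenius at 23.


The Frobenius at p in Gal(Q(zeta_n)/Q) = (Z/nZ)* is the class of p, so its order is ord_196(23), the smallest k >= 1 with 23^k = 1 mod 196.
n = 196 = 2^2 * 7^2, phi(196) = 84; the order divides phi(n).
Divisors of 84: 1, 2, 3, 4, 6, 7, 12, 14, 21, 28, 42, 84
Repeated squaring mod 196: 23^1 = 23, 23^2 = 137, 23^4 = 149, 23^8 = 53, 23^16 = 65, 23^32 = 109, 23^64 = 121
Test divisors in increasing order:
  k=1: 23^1 = 23 mod 196
  k=2: 23^2 = 137 mod 196
  k=3: 23^3 = 137 * 23 = 15 mod 196
  k=4: 23^4 = 149 mod 196
  k=6: 23^6 = 149 * 137 = 29 mod 196
  k=7: 23^7 = 149 * 137 * 23 = 79 mod 196
  k=12: 23^12 = 53 * 149 = 57 mod 196
  k=14: 23^14 = 53 * 149 * 137 = 165 mod 196
  k=21: 23^21 = 65 * 149 * 23 = 99 mod 196
  k=28: 23^28 = 65 * 53 * 149 = 177 mod 196
  k=42: 23^42 = 109 * 53 * 137 = 1 mod 196  <- first divisor giving 1
Order = 42

42


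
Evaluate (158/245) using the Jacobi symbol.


Compute (158/245) via quadratic reciprocity:
  pull out 2: (2/245) = -1  (since 245 mod 8 = 5)
  reciprocity: (79/245) -> +(245/79)
  reduce: (8/79)
  pull out 2: (2/79) = +1  (since 79 mod 8 = 7)
  pull out 2: (2/79) = +1  (since 79 mod 8 = 7)
  pull out 2: (2/79) = +1  (since 79 mod 8 = 7)
  (1/79) = 1
Product of signs = -1

-1


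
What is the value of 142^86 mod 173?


p = 173 is prime and the exponent is (p-1)/2 = 86, so by Euler's criterion 142^86 = (142/173) = +1 or -1 mod 173.
Compute by square-and-multiply:
  86 = 64 + 16 + 4 + 2 (binary 1010110)
  Repeated squaring mod 173: 142^1 = 142, 142^2 = 96, 142^4 = 47, 142^8 = 133, 142^16 = 43, 142^32 = 119, 142^64 = 148
  142^86 = 142^64 * 142^16 * 142^4 * 142^2 = 148 * 43 * 47 * 96 mod 173
    148 * 43 = 6364 = 136 mod 173
    136 * 47 = 6392 = 164 mod 173
    164 * 96 = 15744 = 1 mod 173
  142^86 = 1 mod 173
Result 1: 142 is a quadratic residue mod 173.
142^86 mod 173 = 1

1


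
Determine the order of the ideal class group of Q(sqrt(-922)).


K = Q(sqrt(-922)). d mod 4 = 2, so D = disc(K) = 4d = -3688
h(K) equals the number of primitive reduced positive-definite forms (a, b, c) = a*x^2 + b*x*y + c*y^2 with b^2 - 4ac = D,
where reduced means |b| <= a <= c, with b >= 0 whenever |b| = a or a = c, and primitive means gcd(a, b, c) = 1.
Reduced forces 3a^2 <= |D| = 3688, so 1 <= a <= 35; b must have the parity of D, and c = (b^2 - D)/(4a) must be an integer >= a.
Enumerate a = 1..35, b in [-a, a]:
  a=1: (1, 0, 922)  [1]
  a=2: (2, 0, 461)  [1]
  a=3..6: none
  a=7: (7, -6, 133), (7, 6, 133)  [2]
  a=8..12: none
  a=13: (13, -2, 71), (13, 2, 71)  [2]
  a=14: (14, -8, 67), (14, 8, 67)  [2]
  a=15..16: none
  a=17: (17, -16, 58), (17, 16, 58)  [2]
  a=18: none
  a=19: (19, -6, 49), (19, 6, 49)  [2]
  a=20..25: none
  a=26: (26, -24, 41), (26, 24, 41)  [2]
  a=27..28: none
  a=29: (29, -16, 34), (29, 16, 34)  [2]
  a=30: none
  a=31: (31, -30, 37), (31, 30, 37)  [2]
  a=32..35: none
Total reduced forms: 1 + 1 + 2 + 2 + 2 + 2 + 2 + 2 + 2 + 2 = 18
h = 18

18


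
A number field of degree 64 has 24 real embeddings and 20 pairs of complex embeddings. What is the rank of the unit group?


By Dirichlet's unit theorem:
rank = r1 + r2 - 1
= 24 + 20 - 1
= 43

43


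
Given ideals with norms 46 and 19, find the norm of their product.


N(IJ) = N(I) * N(J)
= 46 * 19
= 874

874


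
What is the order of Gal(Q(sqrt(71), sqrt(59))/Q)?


The 2 square roots of distinct primes are multiplicatively independent over Q,
so [K:Q] = 2^2 and Gal(K/Q) is isomorphic to (Z/2Z)^2.
|Gal| = 2^2 = 4

4


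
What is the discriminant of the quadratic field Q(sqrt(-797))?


For K = Q(sqrt(d)) with d squarefree: disc(K) = d if d = 1 mod 4, and disc(K) = 4d if d = 2 or 3 mod 4.
Here d = -797, and d mod 4 = 3.
d = 3 mod 4, not 1 (O_K = Z[sqrt(d)]), so disc(K) = 4d = 4 * (-797) = -3188

-3188


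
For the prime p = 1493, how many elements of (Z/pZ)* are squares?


For prime p, the number of non-zero quadratic residues is (p-1)/2.
= (1493-1)/2
= 746

746


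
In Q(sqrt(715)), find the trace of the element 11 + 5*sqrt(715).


Tr(a + b*sqrt(d)) = (a + b*sqrt(d)) + (a - b*sqrt(d)) = 2a
= 2 * (11)
= 22

22


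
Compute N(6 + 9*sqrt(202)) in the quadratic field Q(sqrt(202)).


N(a + b*sqrt(d)) = a^2 - d*b^2
= (6)^2 - (202)*(9)^2
= 36 - 16362
= -16326

-16326


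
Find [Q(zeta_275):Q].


The degree equals Euler's totient phi(275).
275 = 5^2 * 11
phi(275) = 200

200


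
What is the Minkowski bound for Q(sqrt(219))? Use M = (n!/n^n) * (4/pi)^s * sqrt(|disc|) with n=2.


d = 219, d mod 4 = 3, so disc(K) = 4d = 876; |disc(K)| = 876
Real quadratic field, so n = 2, s = r2 = 0, r1 = 2
M = (n!/n^n) * (4/pi)^s * sqrt(|disc(K)|) = (2!/2^2) * (4/pi)^0 * sqrt(876)
= 0.5 * 1.000000 * 29.597297
= 14.7986

14.7986


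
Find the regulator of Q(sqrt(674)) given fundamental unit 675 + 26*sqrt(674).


epsilon = 675 + 26*sqrt(674)
= 1349.9993
R = ln(1349.9993)
= 7.2079

7.2079


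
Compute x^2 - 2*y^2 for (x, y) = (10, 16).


x^2 - d*y^2
= 10^2 - 2*16^2
= 100 - 512
= -412

-412


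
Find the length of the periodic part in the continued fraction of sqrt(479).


Run the CF algorithm for sqrt(479).
a_0 = floor(sqrt(479)) = 21; set m_0=0, q_0=1.
Recurrence: m' = q*a - m,  q' = (d - m'^2)/q,  a' = floor((a_0 + m')/q').
  step 1: m=21, q=38, a=1
  step 2: m=17, q=5, a=7
  step 3: m=18, q=31, a=1
  step 4: m=13, q=10, a=3
  step 5: m=17, q=19, a=2
  step 6: m=21, q=2, a=21
  step 7: m=21, q=19, a=2
  step 8: m=17, q=10, a=3
  step 9: m=13, q=31, a=1
  step 10: m=18, q=5, a=7
  step 11: m=17, q=38, a=1
  step 12: m=21, q=1, a=42
a_12 = 2*a_0 = 42, so the period closes here.
sqrt(479) = [21; 1, 7, 1, 3, 2, 21, 2, 3, 1, 7, 1, 42]
Period length = 12

12


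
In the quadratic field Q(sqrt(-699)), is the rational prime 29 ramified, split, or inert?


K = Q(sqrt(-699)). Since d mod 4 = 1, disc(K) = -699.
Check p | disc: -699 mod 29 = 26.
p does not divide disc. Compute Legendre symbol (d/p):
26^((29-1)/2) mod 29 = -1
(d/p) = -1, so p is inert: (p) stays prime with e=1, f=2, g=1.
Therefore p is inert.

inert


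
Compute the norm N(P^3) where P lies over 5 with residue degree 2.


N(P^a) = p^(a*f)
= 5^(3*2)
= 5^6
= 15625

15625


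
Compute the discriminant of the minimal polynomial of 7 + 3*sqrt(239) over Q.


The element 7 + 3*sqrt(239) has minimal polynomial:
x^2 - 14*x - 2102
Discriminant = (-14)^2 - 4*(-2102)
= 196 + 8408
= 8604

8604


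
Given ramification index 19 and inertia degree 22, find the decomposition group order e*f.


|D_P| = e * f
= 19 * 22
= 418

418


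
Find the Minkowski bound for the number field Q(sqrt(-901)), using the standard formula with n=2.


d = -901, d mod 4 = 3, so disc(K) = 4d = -3604; |disc(K)| = 3604
Imaginary quadratic field, so n = 2, s = r2 = 1, r1 = 0
M = (n!/n^n) * (4/pi)^s * sqrt(|disc(K)|) = (2!/2^2) * (4/pi)^1 * sqrt(3604)
= 0.5 * 1.273240 * 60.033324
= 38.2184

38.2184


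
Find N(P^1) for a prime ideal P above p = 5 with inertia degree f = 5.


N(P^a) = p^(a*f)
= 5^(1*5)
= 5^5
= 3125

3125


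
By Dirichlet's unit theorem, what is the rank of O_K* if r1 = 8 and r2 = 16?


By Dirichlet's unit theorem:
rank = r1 + r2 - 1
= 8 + 16 - 1
= 23

23


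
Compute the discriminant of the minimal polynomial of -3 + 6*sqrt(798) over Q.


The element -3 + 6*sqrt(798) has minimal polynomial:
x^2 + 6*x - 28719
Discriminant = (6)^2 - 4*(-28719)
= 36 + 114876
= 114912

114912


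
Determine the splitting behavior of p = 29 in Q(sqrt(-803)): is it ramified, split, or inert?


K = Q(sqrt(-803)). Since d mod 4 = 1, disc(K) = -803.
Check p | disc: -803 mod 29 = 9.
p does not divide disc. Compute Legendre symbol (d/p):
9^((29-1)/2) mod 29 = 1
(d/p) = 1, so p splits: (p) = P*P' with e=1, f=1, g=2.
Therefore p is split.

split


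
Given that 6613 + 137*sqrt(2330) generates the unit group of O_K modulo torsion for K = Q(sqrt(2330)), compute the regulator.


epsilon = 6613 + 137*sqrt(2330)
= 13226.0001
R = ln(13226.0001)
= 9.4899

9.4899


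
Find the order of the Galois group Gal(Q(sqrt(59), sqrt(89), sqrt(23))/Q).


The 3 square roots of distinct primes are multiplicatively independent over Q,
so [K:Q] = 2^3 and Gal(K/Q) is isomorphic to (Z/2Z)^3.
|Gal| = 2^3 = 8

8


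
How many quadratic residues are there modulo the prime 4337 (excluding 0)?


For prime p, the number of non-zero quadratic residues is (p-1)/2.
= (4337-1)/2
= 2168

2168


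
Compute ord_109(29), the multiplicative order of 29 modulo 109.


We want ord_109(29), the smallest k >= 1 with 29^k = 1 mod 109.
n = 109 = 109, phi(109) = 108; the order divides phi(n).
Divisors of 108: 1, 2, 3, 4, 6, 9, 12, 18, 27, 36, 54, 108
Repeated squaring mod 109: 29^1 = 29, 29^2 = 78, 29^4 = 89, 29^8 = 73, 29^16 = 97, 29^32 = 35, 29^64 = 26
Test divisors in increasing order:
  k=1: 29^1 = 29 mod 109
  k=2: 29^2 = 78 mod 109
  k=3: 29^3 = 78 * 29 = 82 mod 109
  k=4: 29^4 = 89 mod 109
  k=6: 29^6 = 89 * 78 = 75 mod 109
  k=9: 29^9 = 73 * 29 = 46 mod 109
  k=12: 29^12 = 73 * 89 = 66 mod 109
  k=18: 29^18 = 97 * 78 = 45 mod 109
  k=27: 29^27 = 97 * 73 * 78 * 29 = 108 mod 109
  k=36: 29^36 = 35 * 89 = 63 mod 109
  k=54: 29^54 = 35 * 97 * 89 * 78 = 1 mod 109  <- first divisor giving 1
Order = 54

54


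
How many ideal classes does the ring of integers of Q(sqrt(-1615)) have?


K = Q(sqrt(-1615)). d mod 4 = 1, so D = disc(K) = d = -1615
h(K) equals the number of primitive reduced positive-definite forms (a, b, c) = a*x^2 + b*x*y + c*y^2 with b^2 - 4ac = D,
where reduced means |b| <= a <= c, with b >= 0 whenever |b| = a or a = c, and primitive means gcd(a, b, c) = 1.
Reduced forces 3a^2 <= |D| = 1615, so 1 <= a <= 23; b must have the parity of D, and c = (b^2 - D)/(4a) must be an integer >= a.
Enumerate a = 1..23, b in [-a, a]:
  a=1: (1, 1, 404)  [1]
  a=2: (2, -1, 202), (2, 1, 202)  [2]
  a=3: none
  a=4: (4, -1, 101), (4, 1, 101)  [2]
  a=5: (5, 5, 82)  [1]
  a=6: none
  a=7: (7, -3, 58), (7, 3, 58)  [2]
  a=8: (8, -7, 52), (8, 7, 52)  [2]
  a=9: none
  a=10: (10, -5, 41), (10, 5, 41)  [2]
  a=11..12: none
  a=13: (13, -7, 32), (13, 7, 32)  [2]
  a=14: (14, -11, 31), (14, -3, 29), (14, 3, 29), (14, 11, 31)  [4]
  a=15: none
  a=16: (16, -7, 26), (16, 7, 26)  [2]
  a=17: (17, 17, 28)  [1]
  a=18: none
  a=19: (19, 19, 26)  [1]
  a=20: (20, -15, 23), (20, 15, 23)  [2]
  a=21..23: none
Total reduced forms: 1 + 2 + 2 + 1 + 2 + 2 + 2 + 2 + 4 + 2 + 1 + 1 + 2 = 24
h = 24

24


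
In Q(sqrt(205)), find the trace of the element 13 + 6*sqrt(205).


Tr(a + b*sqrt(d)) = (a + b*sqrt(d)) + (a - b*sqrt(d)) = 2a
= 2 * (13)
= 26

26


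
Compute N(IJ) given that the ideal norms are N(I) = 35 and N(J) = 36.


N(IJ) = N(I) * N(J)
= 35 * 36
= 1260

1260


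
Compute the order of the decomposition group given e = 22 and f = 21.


|D_P| = e * f
= 22 * 21
= 462

462


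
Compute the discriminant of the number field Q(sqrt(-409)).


For K = Q(sqrt(d)) with d squarefree: disc(K) = d if d = 1 mod 4, and disc(K) = 4d if d = 2 or 3 mod 4.
Here d = -409, and d mod 4 = 3.
d = 3 mod 4, not 1 (O_K = Z[sqrt(d)]), so disc(K) = 4d = 4 * (-409) = -1636

-1636
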